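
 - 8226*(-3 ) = 24678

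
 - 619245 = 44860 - 664105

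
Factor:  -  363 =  - 3^1*11^2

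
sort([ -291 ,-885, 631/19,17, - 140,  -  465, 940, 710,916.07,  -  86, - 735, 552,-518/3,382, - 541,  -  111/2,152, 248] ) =[-885, - 735, - 541,  -  465, - 291 ,-518/3,-140, - 86,  -  111/2, 17,631/19, 152, 248 , 382,552, 710, 916.07, 940] 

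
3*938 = 2814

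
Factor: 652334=2^1*61^1*5347^1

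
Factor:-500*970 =-485000 = - 2^3 * 5^4*97^1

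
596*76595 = 45650620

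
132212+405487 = 537699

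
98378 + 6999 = 105377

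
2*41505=83010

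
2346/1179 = 782/393 = 1.99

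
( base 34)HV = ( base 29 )l0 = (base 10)609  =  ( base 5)4414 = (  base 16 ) 261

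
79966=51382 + 28584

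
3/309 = 1/103 = 0.01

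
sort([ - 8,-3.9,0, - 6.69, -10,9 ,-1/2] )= [ - 10 , - 8, -6.69,-3.9,-1/2,  0,9] 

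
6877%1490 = 917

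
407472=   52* 7836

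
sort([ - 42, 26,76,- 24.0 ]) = [  -  42, - 24.0,26, 76]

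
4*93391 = 373564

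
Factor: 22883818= 2^1*457^1*25037^1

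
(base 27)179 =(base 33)s3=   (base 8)1637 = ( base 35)QH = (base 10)927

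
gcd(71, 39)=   1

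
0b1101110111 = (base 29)11h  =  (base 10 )887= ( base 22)1i7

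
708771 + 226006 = 934777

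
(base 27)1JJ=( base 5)20021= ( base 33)157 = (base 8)2355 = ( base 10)1261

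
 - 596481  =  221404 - 817885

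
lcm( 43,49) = 2107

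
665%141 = 101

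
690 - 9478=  - 8788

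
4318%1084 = 1066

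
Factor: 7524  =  2^2*3^2*11^1*19^1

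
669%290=89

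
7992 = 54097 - 46105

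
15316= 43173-27857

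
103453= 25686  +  77767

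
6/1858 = 3/929 = 0.00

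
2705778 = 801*3378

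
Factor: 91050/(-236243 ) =-2^1*3^1*5^2*7^(-1)*607^1*33749^( - 1)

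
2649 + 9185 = 11834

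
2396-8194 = -5798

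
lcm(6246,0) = 0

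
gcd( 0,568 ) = 568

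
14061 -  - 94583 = 108644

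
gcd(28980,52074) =18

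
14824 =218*68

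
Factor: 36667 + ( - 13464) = 23203^1=23203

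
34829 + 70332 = 105161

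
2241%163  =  122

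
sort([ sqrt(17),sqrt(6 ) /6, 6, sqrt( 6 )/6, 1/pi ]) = [ 1/pi,sqrt(6)/6, sqrt( 6) /6,sqrt(17 ), 6 ]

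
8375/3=2791+2/3 = 2791.67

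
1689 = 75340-73651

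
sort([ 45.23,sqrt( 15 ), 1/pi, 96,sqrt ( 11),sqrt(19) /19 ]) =[sqrt(19 ) /19,1/pi, sqrt(11 ),sqrt( 15 ) , 45.23,96 ] 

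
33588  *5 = 167940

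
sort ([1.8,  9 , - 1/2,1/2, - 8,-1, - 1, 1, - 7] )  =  [ - 8,-7,-1,- 1, - 1/2,1/2,1,1.8, 9 ]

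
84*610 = 51240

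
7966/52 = 153 + 5/26 = 153.19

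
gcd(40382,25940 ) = 2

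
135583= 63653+71930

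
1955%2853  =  1955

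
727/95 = 7+62/95 = 7.65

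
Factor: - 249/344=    - 2^( - 3)*3^1*43^ ( - 1)*83^1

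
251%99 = 53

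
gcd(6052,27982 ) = 34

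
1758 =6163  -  4405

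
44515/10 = 8903/2 = 4451.50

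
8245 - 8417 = - 172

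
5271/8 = 658 + 7/8 = 658.88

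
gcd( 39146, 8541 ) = 1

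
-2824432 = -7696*367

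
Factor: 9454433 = 929^1*10177^1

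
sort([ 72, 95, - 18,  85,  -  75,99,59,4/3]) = [ - 75, - 18,4/3,59, 72,85,95,99]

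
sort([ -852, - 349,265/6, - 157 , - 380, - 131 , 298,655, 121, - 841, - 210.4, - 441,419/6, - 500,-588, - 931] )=[ - 931, - 852, -841, - 588, - 500, -441, - 380, - 349, - 210.4, - 157, - 131, 265/6 , 419/6,121, 298, 655 ]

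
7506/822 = 9 + 18/137 = 9.13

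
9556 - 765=8791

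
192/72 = 8/3 = 2.67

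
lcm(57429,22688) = 1837728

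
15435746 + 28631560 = 44067306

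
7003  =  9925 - 2922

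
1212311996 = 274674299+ 937637697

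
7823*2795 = 21865285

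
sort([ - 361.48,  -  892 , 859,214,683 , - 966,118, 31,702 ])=[-966, - 892 , - 361.48,  31,118, 214,  683,702,  859] 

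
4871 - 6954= - 2083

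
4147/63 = 4147/63 = 65.83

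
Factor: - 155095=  - 5^1 * 31019^1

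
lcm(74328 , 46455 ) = 371640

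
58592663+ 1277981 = 59870644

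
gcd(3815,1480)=5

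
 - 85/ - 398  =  85/398  =  0.21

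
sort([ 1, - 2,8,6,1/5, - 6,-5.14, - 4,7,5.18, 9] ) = [ - 6, - 5.14, - 4, - 2, 1/5,1,  5.18,6, 7,8, 9]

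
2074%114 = 22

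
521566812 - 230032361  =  291534451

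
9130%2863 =541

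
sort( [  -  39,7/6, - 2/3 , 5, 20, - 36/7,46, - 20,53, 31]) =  [ - 39, - 20 ,- 36/7, - 2/3 , 7/6,5,  20,31, 46, 53 ]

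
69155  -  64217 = 4938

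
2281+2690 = 4971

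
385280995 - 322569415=62711580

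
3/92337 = 1/30779 = 0.00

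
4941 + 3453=8394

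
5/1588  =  5/1588 = 0.00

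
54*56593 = 3056022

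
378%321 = 57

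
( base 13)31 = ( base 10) 40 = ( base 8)50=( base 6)104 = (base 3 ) 1111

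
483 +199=682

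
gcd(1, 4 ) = 1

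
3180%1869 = 1311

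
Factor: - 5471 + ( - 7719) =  - 2^1*5^1 * 1319^1 = - 13190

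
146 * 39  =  5694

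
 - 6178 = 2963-9141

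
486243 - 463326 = 22917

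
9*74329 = 668961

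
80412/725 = 80412/725 = 110.91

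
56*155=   8680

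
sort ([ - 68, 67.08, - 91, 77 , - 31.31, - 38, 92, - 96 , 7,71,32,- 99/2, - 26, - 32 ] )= [ - 96, - 91, - 68 ,- 99/2, - 38 , - 32, - 31.31, - 26, 7 , 32, 67.08 , 71, 77,92 ] 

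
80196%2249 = 1481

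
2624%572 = 336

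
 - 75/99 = - 1+ 8/33  =  - 0.76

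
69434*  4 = 277736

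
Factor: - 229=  - 229^1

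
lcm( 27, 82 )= 2214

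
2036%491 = 72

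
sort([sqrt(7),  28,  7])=[ sqrt( 7),7,28]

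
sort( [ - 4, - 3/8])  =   [  -  4, - 3/8]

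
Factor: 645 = 3^1 * 5^1*43^1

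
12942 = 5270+7672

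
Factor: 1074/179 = 2^1 * 3^1 = 6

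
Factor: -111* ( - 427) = 47397 = 3^1*7^1*37^1*61^1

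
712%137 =27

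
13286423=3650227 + 9636196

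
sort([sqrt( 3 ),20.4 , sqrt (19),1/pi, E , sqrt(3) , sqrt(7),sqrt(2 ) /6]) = [ sqrt(2) /6 , 1/pi, sqrt(3), sqrt(3),sqrt( 7),E, sqrt(19), 20.4]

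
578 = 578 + 0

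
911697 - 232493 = 679204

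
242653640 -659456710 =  -416803070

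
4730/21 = 225+ 5/21 = 225.24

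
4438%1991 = 456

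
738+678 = 1416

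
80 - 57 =23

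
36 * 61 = 2196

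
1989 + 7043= 9032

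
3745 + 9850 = 13595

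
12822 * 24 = 307728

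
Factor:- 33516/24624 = -49/36 = - 2^(-2) * 3^ (-2)*7^2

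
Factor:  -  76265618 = -2^1  *  11^1*13^1*266663^1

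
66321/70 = 66321/70 = 947.44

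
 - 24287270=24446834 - 48734104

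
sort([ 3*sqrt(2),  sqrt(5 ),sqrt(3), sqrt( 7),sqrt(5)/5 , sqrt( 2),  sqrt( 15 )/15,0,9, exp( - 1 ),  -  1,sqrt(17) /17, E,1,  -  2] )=[ -2, - 1,  0,sqrt( 17)/17,sqrt(15)/15,  exp( - 1),sqrt(5)/5,1,sqrt(2),sqrt(3), sqrt(5),sqrt(7), E,3*sqrt( 2 ),9]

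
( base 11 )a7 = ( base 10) 117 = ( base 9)140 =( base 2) 1110101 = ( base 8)165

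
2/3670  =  1/1835 = 0.00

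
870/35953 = 870/35953 = 0.02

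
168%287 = 168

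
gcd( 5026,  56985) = 1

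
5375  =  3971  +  1404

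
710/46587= 710/46587 = 0.02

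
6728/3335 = 232/115 = 2.02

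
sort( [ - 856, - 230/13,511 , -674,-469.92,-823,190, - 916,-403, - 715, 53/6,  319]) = [ - 916,-856, - 823,-715,-674  , - 469.92,-403,-230/13 , 53/6,190 , 319,511 ]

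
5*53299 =266495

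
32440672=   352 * 92161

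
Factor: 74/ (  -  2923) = - 2^1*79^(-1) = - 2/79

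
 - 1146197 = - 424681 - 721516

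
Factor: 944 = 2^4*59^1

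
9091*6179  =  56173289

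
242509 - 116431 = 126078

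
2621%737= 410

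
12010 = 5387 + 6623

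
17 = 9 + 8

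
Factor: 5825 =5^2*233^1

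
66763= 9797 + 56966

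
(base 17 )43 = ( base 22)35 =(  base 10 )71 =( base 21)38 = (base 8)107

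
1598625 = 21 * 76125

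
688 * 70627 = 48591376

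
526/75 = 7+1/75 = 7.01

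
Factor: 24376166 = 2^1*12188083^1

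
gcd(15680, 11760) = 3920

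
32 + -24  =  8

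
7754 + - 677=7077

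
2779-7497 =-4718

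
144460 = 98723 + 45737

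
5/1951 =5/1951=0.00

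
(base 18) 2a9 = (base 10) 837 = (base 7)2304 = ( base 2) 1101000101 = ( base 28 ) 11p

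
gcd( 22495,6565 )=5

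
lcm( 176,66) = 528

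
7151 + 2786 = 9937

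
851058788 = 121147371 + 729911417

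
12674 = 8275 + 4399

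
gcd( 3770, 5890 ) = 10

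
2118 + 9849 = 11967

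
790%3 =1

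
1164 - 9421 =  - 8257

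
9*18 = 162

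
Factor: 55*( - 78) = - 4290=-  2^1*3^1*5^1*11^1*13^1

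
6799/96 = 70+79/96 =70.82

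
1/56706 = 1/56706 = 0.00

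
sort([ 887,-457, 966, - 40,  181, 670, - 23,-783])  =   [ - 783, - 457, - 40, - 23, 181,670,887,  966 ]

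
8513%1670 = 163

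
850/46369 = 850/46369=0.02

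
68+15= 83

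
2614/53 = 49 + 17/53 = 49.32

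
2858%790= 488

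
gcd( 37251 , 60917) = 1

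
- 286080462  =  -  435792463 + 149712001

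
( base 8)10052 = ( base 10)4138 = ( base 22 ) 8C2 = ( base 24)74A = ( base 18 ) CDG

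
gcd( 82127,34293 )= 1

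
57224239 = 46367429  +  10856810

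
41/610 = 41/610 = 0.07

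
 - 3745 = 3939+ - 7684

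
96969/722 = 96969/722 = 134.31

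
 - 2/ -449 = 2/449 = 0.00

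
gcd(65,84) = 1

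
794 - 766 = 28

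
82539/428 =82539/428 = 192.85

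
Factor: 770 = 2^1*5^1*7^1*11^1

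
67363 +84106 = 151469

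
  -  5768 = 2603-8371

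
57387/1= 57387 = 57387.00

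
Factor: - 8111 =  - 8111^1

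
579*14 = 8106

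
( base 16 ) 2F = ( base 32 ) 1f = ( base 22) 23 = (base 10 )47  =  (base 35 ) 1C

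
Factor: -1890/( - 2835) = 2^1*3^( - 1) = 2/3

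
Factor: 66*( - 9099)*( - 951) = 2^1* 3^5*11^1*317^1*337^1 =571107834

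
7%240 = 7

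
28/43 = 28/43 = 0.65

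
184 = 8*23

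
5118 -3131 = 1987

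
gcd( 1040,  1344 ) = 16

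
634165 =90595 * 7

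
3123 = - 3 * ( - 1041 ) 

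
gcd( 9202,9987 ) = 1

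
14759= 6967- - 7792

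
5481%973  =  616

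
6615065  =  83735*79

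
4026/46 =2013/23 = 87.52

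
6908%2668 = 1572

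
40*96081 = 3843240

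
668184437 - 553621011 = 114563426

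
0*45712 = 0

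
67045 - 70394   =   -3349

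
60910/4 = 30455/2=15227.50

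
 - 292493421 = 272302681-564796102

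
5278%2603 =72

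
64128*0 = 0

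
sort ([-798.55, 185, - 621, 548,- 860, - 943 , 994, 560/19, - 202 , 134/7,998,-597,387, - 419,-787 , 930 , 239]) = [ - 943, - 860 , - 798.55 ,-787 , - 621 ,-597 , - 419 , - 202,  134/7, 560/19 , 185, 239,387, 548, 930,994,998] 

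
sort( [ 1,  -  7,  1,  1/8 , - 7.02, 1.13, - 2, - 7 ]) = [-7.02, - 7,-7, - 2, 1/8, 1 , 1, 1.13]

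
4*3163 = 12652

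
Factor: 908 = 2^2*227^1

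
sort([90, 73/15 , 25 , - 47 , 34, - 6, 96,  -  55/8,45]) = [ - 47, - 55/8, - 6, 73/15,25,34, 45, 90, 96 ]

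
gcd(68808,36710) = 2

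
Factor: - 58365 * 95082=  - 5549460930= -  2^1 * 3^3 *5^1 * 13^1 * 23^1 *53^1*1297^1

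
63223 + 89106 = 152329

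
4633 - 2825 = 1808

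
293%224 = 69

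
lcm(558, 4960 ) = 44640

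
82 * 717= 58794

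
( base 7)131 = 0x47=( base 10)71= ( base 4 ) 1013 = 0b1000111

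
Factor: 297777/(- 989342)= -2^( - 1)*3^1*99259^1*494671^( - 1 ) 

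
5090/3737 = 5090/3737 = 1.36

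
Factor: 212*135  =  2^2*3^3*5^1 * 53^1  =  28620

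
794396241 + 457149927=1251546168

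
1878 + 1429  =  3307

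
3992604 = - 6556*( - 609)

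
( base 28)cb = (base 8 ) 533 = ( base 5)2342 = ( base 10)347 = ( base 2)101011011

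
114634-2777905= - 2663271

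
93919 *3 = 281757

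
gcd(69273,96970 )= 1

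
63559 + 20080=83639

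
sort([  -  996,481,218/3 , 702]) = [-996, 218/3 , 481,702]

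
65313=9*7257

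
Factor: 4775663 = 727^1*6569^1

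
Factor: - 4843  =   - 29^1*167^1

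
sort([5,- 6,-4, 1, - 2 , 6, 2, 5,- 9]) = [  -  9, - 6,-4, - 2, 1, 2,5, 5,  6]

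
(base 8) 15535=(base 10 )7005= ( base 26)A9B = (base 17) 1741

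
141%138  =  3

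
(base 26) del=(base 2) 10001111010101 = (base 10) 9173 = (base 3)110120202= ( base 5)243143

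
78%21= 15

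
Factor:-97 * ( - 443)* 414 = 2^1 * 3^2*23^1*97^1*443^1 = 17789994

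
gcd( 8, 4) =4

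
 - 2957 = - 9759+6802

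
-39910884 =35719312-75630196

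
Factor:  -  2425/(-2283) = 3^( - 1 )*5^2*97^1*761^ (-1)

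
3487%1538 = 411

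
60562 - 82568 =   -  22006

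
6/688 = 3/344 = 0.01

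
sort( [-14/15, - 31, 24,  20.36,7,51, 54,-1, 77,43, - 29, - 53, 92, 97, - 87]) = [ - 87, - 53, - 31, - 29,- 1 ,- 14/15,  7, 20.36,24, 43,  51, 54 , 77,92, 97] 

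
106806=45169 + 61637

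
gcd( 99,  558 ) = 9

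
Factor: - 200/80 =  - 2^( - 1 )*5^1 = - 5/2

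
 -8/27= - 1 + 19/27 = -0.30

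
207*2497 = 516879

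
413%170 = 73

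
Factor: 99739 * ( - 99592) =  - 9933206488 = - 2^3 * 17^1*59^1*211^1 *5867^1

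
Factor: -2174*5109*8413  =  -2^1  *  3^1*13^1*47^1*131^1*179^1*1087^1 = - 93442904958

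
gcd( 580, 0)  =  580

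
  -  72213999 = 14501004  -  86715003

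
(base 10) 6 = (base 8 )6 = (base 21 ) 6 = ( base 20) 6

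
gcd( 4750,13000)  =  250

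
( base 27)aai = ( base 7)31044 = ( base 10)7578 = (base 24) D3I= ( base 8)16632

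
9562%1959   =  1726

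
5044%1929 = 1186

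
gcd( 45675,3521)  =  7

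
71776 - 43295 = 28481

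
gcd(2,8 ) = 2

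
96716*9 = 870444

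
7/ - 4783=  - 1 + 4776/4783 = - 0.00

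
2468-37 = 2431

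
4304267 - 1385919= 2918348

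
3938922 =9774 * 403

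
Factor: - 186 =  - 2^1*3^1*31^1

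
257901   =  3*85967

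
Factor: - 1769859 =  - 3^2*7^1*13^1 * 2161^1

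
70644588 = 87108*811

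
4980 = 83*60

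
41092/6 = 20546/3 = 6848.67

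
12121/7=12121/7  =  1731.57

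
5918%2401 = 1116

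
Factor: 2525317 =397^1*6361^1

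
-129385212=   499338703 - 628723915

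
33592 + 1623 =35215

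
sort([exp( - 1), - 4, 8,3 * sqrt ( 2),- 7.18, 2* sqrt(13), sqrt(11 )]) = [ - 7.18, - 4,  exp ( - 1),  sqrt(11 ), 3  *sqrt( 2), 2*sqrt (13 ),  8]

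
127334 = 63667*2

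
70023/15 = 4668 + 1/5 = 4668.20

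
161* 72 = 11592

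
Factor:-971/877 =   -  877^( - 1)*971^1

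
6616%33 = 16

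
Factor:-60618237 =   -  3^1*31^1*651809^1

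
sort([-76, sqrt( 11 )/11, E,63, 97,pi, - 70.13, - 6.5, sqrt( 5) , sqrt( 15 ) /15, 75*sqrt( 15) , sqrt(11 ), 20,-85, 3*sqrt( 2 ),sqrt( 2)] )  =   [ - 85,-76,-70.13,  -  6.5, sqrt(15 )/15,sqrt( 11 ) /11, sqrt(2), sqrt( 5), E,pi, sqrt( 11 ), 3*sqrt(2),  20, 63, 97,75*sqrt( 15)] 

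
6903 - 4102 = 2801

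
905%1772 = 905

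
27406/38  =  13703/19 = 721.21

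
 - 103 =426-529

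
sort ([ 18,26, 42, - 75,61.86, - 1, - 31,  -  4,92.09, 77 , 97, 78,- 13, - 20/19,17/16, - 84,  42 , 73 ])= [-84 , - 75, - 31, - 13, - 4, - 20/19, - 1,17/16 , 18, 26 , 42,42, 61.86, 73,77, 78, 92.09,97] 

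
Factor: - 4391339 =-4391339^1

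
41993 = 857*49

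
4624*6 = 27744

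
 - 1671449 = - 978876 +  - 692573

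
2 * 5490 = 10980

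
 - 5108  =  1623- 6731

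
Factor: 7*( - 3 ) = -21=-3^1*7^1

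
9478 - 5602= 3876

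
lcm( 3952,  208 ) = 3952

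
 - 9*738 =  - 6642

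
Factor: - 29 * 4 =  - 116 = - 2^2*29^1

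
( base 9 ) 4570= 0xd38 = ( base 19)972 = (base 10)3384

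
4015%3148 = 867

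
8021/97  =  82 +67/97 = 82.69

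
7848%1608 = 1416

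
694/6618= 347/3309 = 0.10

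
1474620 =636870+837750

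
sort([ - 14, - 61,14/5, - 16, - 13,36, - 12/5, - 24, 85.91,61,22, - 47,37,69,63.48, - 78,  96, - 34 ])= [  -  78,  -  61, - 47,  -  34, - 24, - 16,-14, - 13, - 12/5,14/5, 22,36,37,61,63.48, 69,85.91,96 ] 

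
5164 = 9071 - 3907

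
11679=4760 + 6919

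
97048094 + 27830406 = 124878500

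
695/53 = 695/53 = 13.11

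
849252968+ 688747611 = 1538000579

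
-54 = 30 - 84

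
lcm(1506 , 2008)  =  6024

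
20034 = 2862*7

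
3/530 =3/530 = 0.01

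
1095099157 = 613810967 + 481288190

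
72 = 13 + 59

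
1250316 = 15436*81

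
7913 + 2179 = 10092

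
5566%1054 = 296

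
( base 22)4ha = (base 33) 24A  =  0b100100010000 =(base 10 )2320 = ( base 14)bba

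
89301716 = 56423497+32878219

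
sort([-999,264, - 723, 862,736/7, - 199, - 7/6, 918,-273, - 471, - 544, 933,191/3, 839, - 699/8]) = [ - 999, - 723, - 544, - 471, - 273, - 199, - 699/8,  -  7/6, 191/3,  736/7, 264, 839,862,918, 933]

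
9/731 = 9/731 = 0.01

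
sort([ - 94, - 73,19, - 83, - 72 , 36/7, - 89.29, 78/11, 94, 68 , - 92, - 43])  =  [ - 94, - 92, - 89.29 , - 83, -73,-72, - 43, 36/7,78/11, 19, 68, 94 ] 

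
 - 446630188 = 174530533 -621160721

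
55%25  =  5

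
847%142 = 137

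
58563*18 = 1054134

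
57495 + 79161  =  136656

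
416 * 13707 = 5702112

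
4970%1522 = 404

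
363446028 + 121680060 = 485126088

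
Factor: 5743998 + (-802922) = 4941076 = 2^2*7^1*176467^1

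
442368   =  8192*54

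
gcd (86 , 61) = 1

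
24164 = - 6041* ( - 4 )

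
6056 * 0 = 0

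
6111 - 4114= 1997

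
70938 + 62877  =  133815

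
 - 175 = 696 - 871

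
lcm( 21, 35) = 105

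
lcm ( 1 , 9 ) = 9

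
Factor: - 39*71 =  - 3^1*13^1*71^1  =  - 2769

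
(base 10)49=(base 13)3A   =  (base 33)1G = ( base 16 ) 31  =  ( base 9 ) 54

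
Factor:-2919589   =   - 2919589^1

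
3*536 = 1608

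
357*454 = 162078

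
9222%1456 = 486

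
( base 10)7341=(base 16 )1CAD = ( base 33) 6OF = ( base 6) 53553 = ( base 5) 213331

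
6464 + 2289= 8753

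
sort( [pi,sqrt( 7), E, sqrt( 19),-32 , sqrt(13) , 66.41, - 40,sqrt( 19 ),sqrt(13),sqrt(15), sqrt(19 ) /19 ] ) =[ - 40, - 32,sqrt( 19) /19,sqrt( 7), E,pi, sqrt(13),sqrt ( 13 ) , sqrt(15 ),sqrt(19), sqrt( 19),  66.41] 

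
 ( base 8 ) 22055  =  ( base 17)1f0d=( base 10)9261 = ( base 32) 91d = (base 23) hbf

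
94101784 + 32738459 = 126840243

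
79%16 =15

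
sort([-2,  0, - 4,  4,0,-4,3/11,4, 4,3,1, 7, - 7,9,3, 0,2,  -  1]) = [ - 7,-4, - 4,- 2,-1,0,0,0, 3/11,  1,2, 3 , 3, 4,4 , 4, 7, 9]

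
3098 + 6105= 9203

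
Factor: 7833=3^1*7^1 * 373^1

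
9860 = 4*2465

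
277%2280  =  277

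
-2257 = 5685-7942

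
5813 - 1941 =3872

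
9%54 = 9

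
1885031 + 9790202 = 11675233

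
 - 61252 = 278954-340206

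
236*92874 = 21918264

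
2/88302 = 1/44151 = 0.00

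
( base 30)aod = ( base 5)302413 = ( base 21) 111a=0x2605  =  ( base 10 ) 9733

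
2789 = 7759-4970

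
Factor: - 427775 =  -5^2*71^1*241^1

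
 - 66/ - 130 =33/65 = 0.51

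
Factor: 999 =3^3 * 37^1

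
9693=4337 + 5356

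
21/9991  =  21/9991=0.00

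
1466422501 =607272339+859150162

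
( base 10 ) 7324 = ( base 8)16234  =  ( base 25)bho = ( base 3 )101001021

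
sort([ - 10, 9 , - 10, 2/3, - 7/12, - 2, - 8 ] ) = [-10, - 10, - 8, - 2, - 7/12 , 2/3, 9]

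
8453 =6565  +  1888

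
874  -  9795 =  - 8921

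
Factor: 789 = 3^1*263^1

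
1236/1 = 1236 = 1236.00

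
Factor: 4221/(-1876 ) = - 2^( - 2)*3^2 = - 9/4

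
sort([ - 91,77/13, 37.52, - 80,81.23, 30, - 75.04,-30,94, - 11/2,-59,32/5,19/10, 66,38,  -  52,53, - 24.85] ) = [ - 91, - 80, - 75.04,- 59,  -  52, - 30, - 24.85, - 11/2,19/10, 77/13, 32/5,30,37.52, 38,53,66,81.23,94] 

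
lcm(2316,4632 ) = 4632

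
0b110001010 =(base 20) je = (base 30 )D4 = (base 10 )394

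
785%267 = 251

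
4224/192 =22  =  22.00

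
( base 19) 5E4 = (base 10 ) 2075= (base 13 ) c38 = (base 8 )4033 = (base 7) 6023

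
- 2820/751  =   - 2820/751  =  -3.75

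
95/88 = 95/88= 1.08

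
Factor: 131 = 131^1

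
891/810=1 + 1/10 = 1.10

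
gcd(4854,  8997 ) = 3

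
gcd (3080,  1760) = 440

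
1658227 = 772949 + 885278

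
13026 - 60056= -47030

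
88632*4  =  354528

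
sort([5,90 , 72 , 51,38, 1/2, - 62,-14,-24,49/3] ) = [  -  62, - 24,-14,1/2, 5,49/3 , 38,51,72,  90 ] 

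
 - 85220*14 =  - 1193080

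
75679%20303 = 14770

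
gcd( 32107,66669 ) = 1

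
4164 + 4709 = 8873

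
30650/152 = 201 + 49/76=201.64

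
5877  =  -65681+71558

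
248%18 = 14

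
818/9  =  818/9= 90.89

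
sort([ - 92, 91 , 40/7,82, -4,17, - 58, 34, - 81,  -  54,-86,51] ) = [-92, -86 , - 81 ,  -  58,-54,-4, 40/7, 17  ,  34, 51, 82,91]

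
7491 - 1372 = 6119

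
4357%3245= 1112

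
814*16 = 13024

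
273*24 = 6552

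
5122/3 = 5122/3=1707.33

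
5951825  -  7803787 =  - 1851962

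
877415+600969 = 1478384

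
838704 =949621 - 110917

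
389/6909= 389/6909 = 0.06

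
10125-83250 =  - 73125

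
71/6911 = 71/6911= 0.01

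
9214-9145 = 69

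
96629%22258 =7597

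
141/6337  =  141/6337 = 0.02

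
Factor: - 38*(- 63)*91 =217854 = 2^1*3^2*7^2  *  13^1*19^1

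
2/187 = 2/187 = 0.01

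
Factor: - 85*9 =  - 765 = - 3^2*5^1 * 17^1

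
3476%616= 396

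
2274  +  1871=4145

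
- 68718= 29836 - 98554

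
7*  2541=17787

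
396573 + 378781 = 775354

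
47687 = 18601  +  29086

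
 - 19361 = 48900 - 68261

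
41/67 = 41/67 = 0.61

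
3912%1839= 234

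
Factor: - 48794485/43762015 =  - 11^(-1)*29^( - 1 ) * 367^1*26591^1*27437^( - 1) =- 9758897/8752403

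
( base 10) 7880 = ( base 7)31655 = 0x1ec8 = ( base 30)8mk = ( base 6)100252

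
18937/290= 65 + 3/10 =65.30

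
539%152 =83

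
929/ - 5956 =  -929/5956 = - 0.16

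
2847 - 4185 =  - 1338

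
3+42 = 45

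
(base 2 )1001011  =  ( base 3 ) 2210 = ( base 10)75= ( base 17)47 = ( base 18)43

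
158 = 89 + 69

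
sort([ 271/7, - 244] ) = [ - 244,271/7]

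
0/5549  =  0 = 0.00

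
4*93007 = 372028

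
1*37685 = 37685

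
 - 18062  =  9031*( - 2)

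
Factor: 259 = 7^1*37^1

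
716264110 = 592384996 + 123879114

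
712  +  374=1086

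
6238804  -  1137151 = 5101653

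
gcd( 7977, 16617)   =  3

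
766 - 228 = 538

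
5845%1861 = 262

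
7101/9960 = 2367/3320  =  0.71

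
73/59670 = 73/59670 = 0.00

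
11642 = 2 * 5821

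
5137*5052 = 25952124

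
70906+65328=136234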